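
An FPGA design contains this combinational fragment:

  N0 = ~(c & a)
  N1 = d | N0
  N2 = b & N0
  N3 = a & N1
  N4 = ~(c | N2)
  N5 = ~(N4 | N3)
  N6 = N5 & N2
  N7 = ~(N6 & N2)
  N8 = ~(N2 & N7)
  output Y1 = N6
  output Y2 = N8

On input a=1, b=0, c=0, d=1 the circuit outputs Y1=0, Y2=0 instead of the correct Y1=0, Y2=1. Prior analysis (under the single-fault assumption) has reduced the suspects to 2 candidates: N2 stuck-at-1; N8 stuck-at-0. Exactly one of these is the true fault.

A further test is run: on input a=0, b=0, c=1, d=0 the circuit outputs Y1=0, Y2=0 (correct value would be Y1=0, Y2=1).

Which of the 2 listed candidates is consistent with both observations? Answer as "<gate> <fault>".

Evaluate each candidate on input a=0, b=0, c=1, d=0:
  N2 stuck-at-1: N0=1, N1=1, N2=1 [stuck-at-1], N3=0, N4=0, N5=1, N6=1, N7=0, N8=1 → Y1=1, Y2=1 — eliminated
  N8 stuck-at-0: N0=1, N1=1, N2=0, N3=0, N4=0, N5=1, N6=0, N7=1, N8=0 [stuck-at-0] → Y1=0, Y2=0 — matches
Only N8 stuck-at-0 reproduces the observed Y1=0, Y2=0.

N8 stuck-at-0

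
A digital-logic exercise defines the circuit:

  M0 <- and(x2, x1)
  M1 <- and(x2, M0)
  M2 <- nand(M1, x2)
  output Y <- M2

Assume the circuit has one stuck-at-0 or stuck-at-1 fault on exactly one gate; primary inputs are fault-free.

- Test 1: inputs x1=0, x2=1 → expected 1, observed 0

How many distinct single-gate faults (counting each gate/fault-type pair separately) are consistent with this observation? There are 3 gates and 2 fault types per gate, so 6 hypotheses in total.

Fault-free: M0=0, M1=0, M2=1 → 1. Observed 0.
  M0 stuck-at-0: output 1 ✗
  M0 stuck-at-1: output 0 ✓
  M1 stuck-at-0: output 1 ✗
  M1 stuck-at-1: output 0 ✓
  M2 stuck-at-0: output 0 ✓
  M2 stuck-at-1: output 1 ✗
Consistent faults: {M0 stuck-at-1, M1 stuck-at-1, M2 stuck-at-0} — 3 in all.

3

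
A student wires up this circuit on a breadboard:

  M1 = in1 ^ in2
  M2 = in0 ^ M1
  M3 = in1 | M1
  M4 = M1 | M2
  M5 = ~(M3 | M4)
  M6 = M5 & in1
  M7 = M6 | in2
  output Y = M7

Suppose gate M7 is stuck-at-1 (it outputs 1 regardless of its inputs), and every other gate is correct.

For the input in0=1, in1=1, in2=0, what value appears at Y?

Propagate with M7 forced: M1=1, M2=0, M3=1, M4=1, M5=0, M6=0, M7=1 [stuck-at-1].
So Y = 1. (Without the fault it would be 0.)

1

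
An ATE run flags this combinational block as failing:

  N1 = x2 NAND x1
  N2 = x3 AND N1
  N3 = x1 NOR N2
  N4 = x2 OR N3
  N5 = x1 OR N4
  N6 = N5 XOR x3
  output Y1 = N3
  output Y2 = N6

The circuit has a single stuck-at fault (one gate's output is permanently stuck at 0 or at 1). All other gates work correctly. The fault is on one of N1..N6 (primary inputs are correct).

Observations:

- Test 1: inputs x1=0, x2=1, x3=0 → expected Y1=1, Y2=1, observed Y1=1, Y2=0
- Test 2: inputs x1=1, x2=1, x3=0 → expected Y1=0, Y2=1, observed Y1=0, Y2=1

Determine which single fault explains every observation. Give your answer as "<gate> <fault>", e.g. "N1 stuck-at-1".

N4 stuck-at-0

Fault-free values for test 1 (x1=0, x2=1, x3=0): N1=1, N2=0, N3=1, N4=1, N5=1, N6=1, giving Y1=1, Y2=1. Observed Y1=1, Y2=0.
Test 1: faults giving observed Y1=1, Y2=0 are {N4 stuck-at-0, N5 stuck-at-0, N6 stuck-at-0}.
Test 2 (x1=1, x2=1, x3=0): fault-free N1=0, N2=0, N3=0, N4=1, N5=1, N6=1 → Y1=0, Y2=1; observed Y1=0, Y2=1. Eliminates N5 stuck-at-0, N6 stuck-at-0.
Only N4 stuck-at-0 is consistent with every test.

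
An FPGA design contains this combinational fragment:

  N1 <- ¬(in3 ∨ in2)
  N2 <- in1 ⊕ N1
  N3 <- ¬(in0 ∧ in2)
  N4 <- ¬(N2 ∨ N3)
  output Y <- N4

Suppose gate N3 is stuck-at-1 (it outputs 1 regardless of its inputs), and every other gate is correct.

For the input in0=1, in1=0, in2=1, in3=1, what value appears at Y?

Propagate with N3 forced: N1=0, N2=0, N3=1 [stuck-at-1], N4=0.
So Y = 0. (Without the fault it would be 1.)

0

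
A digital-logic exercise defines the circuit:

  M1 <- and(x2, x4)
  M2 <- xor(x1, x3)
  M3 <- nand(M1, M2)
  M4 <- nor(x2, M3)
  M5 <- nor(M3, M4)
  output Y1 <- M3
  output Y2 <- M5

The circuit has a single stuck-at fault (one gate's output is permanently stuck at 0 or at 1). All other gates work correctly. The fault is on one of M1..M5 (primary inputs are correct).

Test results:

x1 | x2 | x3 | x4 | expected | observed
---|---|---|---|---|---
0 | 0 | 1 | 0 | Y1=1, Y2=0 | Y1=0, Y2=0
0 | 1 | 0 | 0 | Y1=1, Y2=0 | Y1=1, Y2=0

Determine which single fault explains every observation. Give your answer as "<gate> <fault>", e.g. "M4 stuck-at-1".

Fault-free values for test 1 (x1=0, x2=0, x3=1, x4=0): M1=0, M2=1, M3=1, M4=0, M5=0, giving Y1=1, Y2=0. Observed Y1=0, Y2=0.
Test 1: faults giving observed Y1=0, Y2=0 are {M1 stuck-at-1, M3 stuck-at-0}.
Test 2 (x1=0, x2=1, x3=0, x4=0): fault-free M1=0, M2=0, M3=1, M4=0, M5=0 → Y1=1, Y2=0; observed Y1=1, Y2=0. Eliminates M3 stuck-at-0.
Only M1 stuck-at-1 is consistent with every test.

M1 stuck-at-1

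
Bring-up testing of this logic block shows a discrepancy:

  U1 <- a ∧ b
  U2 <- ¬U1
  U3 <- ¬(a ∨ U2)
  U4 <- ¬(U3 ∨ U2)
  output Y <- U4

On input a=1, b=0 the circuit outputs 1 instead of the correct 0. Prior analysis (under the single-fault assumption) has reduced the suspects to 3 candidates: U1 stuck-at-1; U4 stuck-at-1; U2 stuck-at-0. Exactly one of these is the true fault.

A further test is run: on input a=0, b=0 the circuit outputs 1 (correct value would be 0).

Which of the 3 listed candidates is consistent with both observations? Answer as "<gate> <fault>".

U4 stuck-at-1

Evaluate each candidate on input a=0, b=0:
  U1 stuck-at-1: U1=1 [stuck-at-1], U2=0, U3=1, U4=0 → 0 — eliminated
  U4 stuck-at-1: U1=0, U2=1, U3=0, U4=1 [stuck-at-1] → 1 — matches
  U2 stuck-at-0: U1=0, U2=0 [stuck-at-0], U3=1, U4=0 → 0 — eliminated
Only U4 stuck-at-1 reproduces the observed 1.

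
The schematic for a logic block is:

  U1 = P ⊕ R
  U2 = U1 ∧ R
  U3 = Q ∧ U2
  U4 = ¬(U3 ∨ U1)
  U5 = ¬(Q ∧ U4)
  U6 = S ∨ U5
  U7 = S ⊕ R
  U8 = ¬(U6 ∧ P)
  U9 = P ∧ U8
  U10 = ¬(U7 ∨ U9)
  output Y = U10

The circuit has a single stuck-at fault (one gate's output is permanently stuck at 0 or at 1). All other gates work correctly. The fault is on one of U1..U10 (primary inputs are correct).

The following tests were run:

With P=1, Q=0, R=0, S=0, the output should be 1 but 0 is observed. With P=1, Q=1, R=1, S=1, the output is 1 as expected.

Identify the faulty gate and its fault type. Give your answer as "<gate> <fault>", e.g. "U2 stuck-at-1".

U5 stuck-at-0

Fault-free values for test 1 (P=1, Q=0, R=0, S=0): U1=1, U2=0, U3=0, U4=0, U5=1, U6=1, U7=0, U8=0, U9=0, U10=1, giving Y=1. Observed 0.
Test 1: faults giving observed 0 are {U5 stuck-at-0, U6 stuck-at-0, U7 stuck-at-1, U8 stuck-at-1, U9 stuck-at-1, U10 stuck-at-0}.
Test 2 (P=1, Q=1, R=1, S=1): fault-free U1=0, U2=0, U3=0, U4=1, U5=0, U6=1, U7=0, U8=0, U9=0, U10=1 → 1; observed 1. Eliminates U6 stuck-at-0, U7 stuck-at-1, U8 stuck-at-1, U9 stuck-at-1, U10 stuck-at-0.
Only U5 stuck-at-0 is consistent with every test.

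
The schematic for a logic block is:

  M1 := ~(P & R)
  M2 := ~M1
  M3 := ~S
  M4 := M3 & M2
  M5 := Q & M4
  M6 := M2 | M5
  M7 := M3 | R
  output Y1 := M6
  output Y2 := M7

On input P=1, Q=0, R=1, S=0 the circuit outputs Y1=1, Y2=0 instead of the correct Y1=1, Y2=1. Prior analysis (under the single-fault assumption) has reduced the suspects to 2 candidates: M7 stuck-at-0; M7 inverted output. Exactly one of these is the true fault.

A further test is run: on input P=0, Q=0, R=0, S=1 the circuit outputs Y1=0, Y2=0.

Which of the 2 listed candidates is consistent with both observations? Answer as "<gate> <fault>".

Evaluate each candidate on input P=0, Q=0, R=0, S=1:
  M7 stuck-at-0: M1=1, M2=0, M3=0, M4=0, M5=0, M6=0, M7=0 [stuck-at-0] → Y1=0, Y2=0 — matches
  M7 inverted output: M1=1, M2=0, M3=0, M4=0, M5=0, M6=0, M7=1 [inverted output] → Y1=0, Y2=1 — eliminated
Only M7 stuck-at-0 reproduces the observed Y1=0, Y2=0.

M7 stuck-at-0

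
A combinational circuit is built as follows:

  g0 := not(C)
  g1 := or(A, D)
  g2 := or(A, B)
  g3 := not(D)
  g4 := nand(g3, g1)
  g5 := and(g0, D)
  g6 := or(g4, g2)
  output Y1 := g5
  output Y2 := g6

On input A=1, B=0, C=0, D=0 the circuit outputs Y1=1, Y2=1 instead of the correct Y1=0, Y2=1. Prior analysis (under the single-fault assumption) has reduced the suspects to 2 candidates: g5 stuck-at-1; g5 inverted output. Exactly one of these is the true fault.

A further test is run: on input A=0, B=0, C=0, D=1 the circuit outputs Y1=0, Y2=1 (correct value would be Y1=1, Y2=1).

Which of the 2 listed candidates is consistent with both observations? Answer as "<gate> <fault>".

Evaluate each candidate on input A=0, B=0, C=0, D=1:
  g5 stuck-at-1: g0=1, g1=1, g2=0, g3=0, g4=1, g5=1 [stuck-at-1], g6=1 → Y1=1, Y2=1 — eliminated
  g5 inverted output: g0=1, g1=1, g2=0, g3=0, g4=1, g5=0 [inverted output], g6=1 → Y1=0, Y2=1 — matches
Only g5 inverted output reproduces the observed Y1=0, Y2=1.

g5 inverted output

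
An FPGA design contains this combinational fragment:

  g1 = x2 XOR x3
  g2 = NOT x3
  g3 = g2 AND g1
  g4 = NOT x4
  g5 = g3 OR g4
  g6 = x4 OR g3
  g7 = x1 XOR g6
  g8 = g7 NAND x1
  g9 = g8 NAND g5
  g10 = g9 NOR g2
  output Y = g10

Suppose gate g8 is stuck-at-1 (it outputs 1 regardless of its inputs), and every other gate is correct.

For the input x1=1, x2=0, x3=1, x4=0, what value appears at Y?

Propagate with g8 forced: g1=1, g2=0, g3=0, g4=1, g5=1, g6=0, g7=1, g8=1 [stuck-at-1], g9=0, g10=1.
So Y = 1. (Without the fault it would be 0.)

1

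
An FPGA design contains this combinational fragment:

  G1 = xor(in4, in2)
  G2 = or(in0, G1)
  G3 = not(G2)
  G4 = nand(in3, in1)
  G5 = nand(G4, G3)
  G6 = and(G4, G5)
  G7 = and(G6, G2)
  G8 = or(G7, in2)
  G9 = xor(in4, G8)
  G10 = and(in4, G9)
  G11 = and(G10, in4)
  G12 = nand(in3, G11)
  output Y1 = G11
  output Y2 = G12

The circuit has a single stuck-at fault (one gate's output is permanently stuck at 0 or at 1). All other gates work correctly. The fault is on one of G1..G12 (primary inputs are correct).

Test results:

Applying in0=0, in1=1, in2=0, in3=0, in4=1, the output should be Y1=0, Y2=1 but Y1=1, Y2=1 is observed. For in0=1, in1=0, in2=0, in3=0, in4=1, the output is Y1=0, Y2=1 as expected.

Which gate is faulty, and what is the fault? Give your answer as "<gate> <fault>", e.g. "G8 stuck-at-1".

G1 stuck-at-0

Fault-free values for test 1 (in0=0, in1=1, in2=0, in3=0, in4=1): G1=1, G2=1, G3=0, G4=1, G5=1, G6=1, G7=1, G8=1, G9=0, G10=0, G11=0, G12=1, giving Y1=0, Y2=1. Observed Y1=1, Y2=1.
Test 1: faults giving observed Y1=1, Y2=1 are {G1 stuck-at-0, G2 stuck-at-0, G3 stuck-at-1, G4 stuck-at-0, G5 stuck-at-0, G6 stuck-at-0, G7 stuck-at-0, G8 stuck-at-0, G9 stuck-at-1, G10 stuck-at-1, G11 stuck-at-1}.
Test 2 (in0=1, in1=0, in2=0, in3=0, in4=1): fault-free G1=1, G2=1, G3=0, G4=1, G5=1, G6=1, G7=1, G8=1, G9=0, G10=0, G11=0, G12=1 → Y1=0, Y2=1; observed Y1=0, Y2=1. Eliminates G2 stuck-at-0, G3 stuck-at-1, G4 stuck-at-0, G5 stuck-at-0, G6 stuck-at-0, G7 stuck-at-0, G8 stuck-at-0, G9 stuck-at-1, G10 stuck-at-1, G11 stuck-at-1.
Only G1 stuck-at-0 is consistent with every test.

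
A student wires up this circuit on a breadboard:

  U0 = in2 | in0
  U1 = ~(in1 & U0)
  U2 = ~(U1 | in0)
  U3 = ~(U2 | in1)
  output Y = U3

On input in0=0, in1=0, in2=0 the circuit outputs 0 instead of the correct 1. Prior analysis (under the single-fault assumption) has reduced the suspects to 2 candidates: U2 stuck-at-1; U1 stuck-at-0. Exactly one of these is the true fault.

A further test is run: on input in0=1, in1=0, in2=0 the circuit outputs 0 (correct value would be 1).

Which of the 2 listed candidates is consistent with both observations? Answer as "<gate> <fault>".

U2 stuck-at-1

Evaluate each candidate on input in0=1, in1=0, in2=0:
  U2 stuck-at-1: U0=1, U1=1, U2=1 [stuck-at-1], U3=0 → 0 — matches
  U1 stuck-at-0: U0=1, U1=0 [stuck-at-0], U2=0, U3=1 → 1 — eliminated
Only U2 stuck-at-1 reproduces the observed 0.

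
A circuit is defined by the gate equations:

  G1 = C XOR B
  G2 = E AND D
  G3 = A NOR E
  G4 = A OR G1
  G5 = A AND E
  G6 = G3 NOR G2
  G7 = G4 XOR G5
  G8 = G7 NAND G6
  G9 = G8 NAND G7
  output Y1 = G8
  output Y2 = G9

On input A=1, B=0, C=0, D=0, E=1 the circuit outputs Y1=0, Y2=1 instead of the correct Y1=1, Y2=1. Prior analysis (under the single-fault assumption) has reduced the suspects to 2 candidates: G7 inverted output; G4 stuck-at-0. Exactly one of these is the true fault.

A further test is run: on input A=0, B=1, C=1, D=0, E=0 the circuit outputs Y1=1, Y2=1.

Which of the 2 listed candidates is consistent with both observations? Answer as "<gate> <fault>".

Evaluate each candidate on input A=0, B=1, C=1, D=0, E=0:
  G7 inverted output: G1=0, G2=0, G3=1, G4=0, G5=0, G6=0, G7=1 [inverted output], G8=1, G9=0 → Y1=1, Y2=0 — eliminated
  G4 stuck-at-0: G1=0, G2=0, G3=1, G4=0 [stuck-at-0], G5=0, G6=0, G7=0, G8=1, G9=1 → Y1=1, Y2=1 — matches
Only G4 stuck-at-0 reproduces the observed Y1=1, Y2=1.

G4 stuck-at-0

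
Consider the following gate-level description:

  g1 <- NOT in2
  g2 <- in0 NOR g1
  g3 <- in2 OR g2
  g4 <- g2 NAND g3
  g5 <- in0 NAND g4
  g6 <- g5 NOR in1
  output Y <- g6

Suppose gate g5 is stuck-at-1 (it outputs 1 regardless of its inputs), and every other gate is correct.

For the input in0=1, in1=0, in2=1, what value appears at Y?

Propagate with g5 forced: g1=0, g2=0, g3=1, g4=1, g5=1 [stuck-at-1], g6=0.
So Y = 0. (Without the fault it would be 1.)

0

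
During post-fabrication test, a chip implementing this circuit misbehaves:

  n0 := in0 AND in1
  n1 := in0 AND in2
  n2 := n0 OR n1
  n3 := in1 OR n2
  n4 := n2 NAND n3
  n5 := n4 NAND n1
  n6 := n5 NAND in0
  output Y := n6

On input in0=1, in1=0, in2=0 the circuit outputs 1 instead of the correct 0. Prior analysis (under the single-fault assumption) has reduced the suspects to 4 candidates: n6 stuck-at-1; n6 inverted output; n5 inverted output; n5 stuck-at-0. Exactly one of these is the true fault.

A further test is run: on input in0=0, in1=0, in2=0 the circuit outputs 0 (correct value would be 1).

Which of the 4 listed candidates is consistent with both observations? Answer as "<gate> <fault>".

Evaluate each candidate on input in0=0, in1=0, in2=0:
  n6 stuck-at-1: n0=0, n1=0, n2=0, n3=0, n4=1, n5=1, n6=1 [stuck-at-1] → 1 — eliminated
  n6 inverted output: n0=0, n1=0, n2=0, n3=0, n4=1, n5=1, n6=0 [inverted output] → 0 — matches
  n5 inverted output: n0=0, n1=0, n2=0, n3=0, n4=1, n5=0 [inverted output], n6=1 → 1 — eliminated
  n5 stuck-at-0: n0=0, n1=0, n2=0, n3=0, n4=1, n5=0 [stuck-at-0], n6=1 → 1 — eliminated
Only n6 inverted output reproduces the observed 0.

n6 inverted output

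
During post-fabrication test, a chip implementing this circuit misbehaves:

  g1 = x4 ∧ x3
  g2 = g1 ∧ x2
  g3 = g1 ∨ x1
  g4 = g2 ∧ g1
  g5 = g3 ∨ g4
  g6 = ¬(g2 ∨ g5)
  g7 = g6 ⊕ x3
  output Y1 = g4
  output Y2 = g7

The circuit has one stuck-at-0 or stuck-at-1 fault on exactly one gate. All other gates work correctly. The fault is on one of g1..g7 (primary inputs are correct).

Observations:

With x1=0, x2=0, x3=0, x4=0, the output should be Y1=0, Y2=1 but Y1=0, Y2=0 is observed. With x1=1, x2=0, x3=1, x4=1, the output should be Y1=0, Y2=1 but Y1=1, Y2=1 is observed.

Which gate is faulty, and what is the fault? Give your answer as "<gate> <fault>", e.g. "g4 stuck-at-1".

Fault-free values for test 1 (x1=0, x2=0, x3=0, x4=0): g1=0, g2=0, g3=0, g4=0, g5=0, g6=1, g7=1, giving Y1=0, Y2=1. Observed Y1=0, Y2=0.
Test 1: faults giving observed Y1=0, Y2=0 are {g1 stuck-at-1, g2 stuck-at-1, g3 stuck-at-1, g5 stuck-at-1, g6 stuck-at-0, g7 stuck-at-0}.
Test 2 (x1=1, x2=0, x3=1, x4=1): fault-free g1=1, g2=0, g3=1, g4=0, g5=1, g6=0, g7=1 → Y1=0, Y2=1; observed Y1=1, Y2=1. Eliminates g1 stuck-at-1, g3 stuck-at-1, g5 stuck-at-1, g6 stuck-at-0, g7 stuck-at-0.
Only g2 stuck-at-1 is consistent with every test.

g2 stuck-at-1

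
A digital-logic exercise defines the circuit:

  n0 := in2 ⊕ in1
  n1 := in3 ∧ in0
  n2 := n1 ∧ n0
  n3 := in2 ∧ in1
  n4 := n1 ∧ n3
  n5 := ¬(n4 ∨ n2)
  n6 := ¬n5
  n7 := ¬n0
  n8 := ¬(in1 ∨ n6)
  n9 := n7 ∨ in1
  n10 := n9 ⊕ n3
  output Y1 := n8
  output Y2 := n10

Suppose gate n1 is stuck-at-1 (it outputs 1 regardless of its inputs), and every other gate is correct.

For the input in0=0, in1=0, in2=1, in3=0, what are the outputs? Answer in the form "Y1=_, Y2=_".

Y1=0, Y2=0

Propagate with n1 forced: n0=1, n1=1 [stuck-at-1], n2=1, n3=0, n4=0, n5=0, n6=1, n7=0, n8=0, n9=0, n10=0.
So the outputs are Y1=0, Y2=0. (Without the fault they would be Y1=1, Y2=0.)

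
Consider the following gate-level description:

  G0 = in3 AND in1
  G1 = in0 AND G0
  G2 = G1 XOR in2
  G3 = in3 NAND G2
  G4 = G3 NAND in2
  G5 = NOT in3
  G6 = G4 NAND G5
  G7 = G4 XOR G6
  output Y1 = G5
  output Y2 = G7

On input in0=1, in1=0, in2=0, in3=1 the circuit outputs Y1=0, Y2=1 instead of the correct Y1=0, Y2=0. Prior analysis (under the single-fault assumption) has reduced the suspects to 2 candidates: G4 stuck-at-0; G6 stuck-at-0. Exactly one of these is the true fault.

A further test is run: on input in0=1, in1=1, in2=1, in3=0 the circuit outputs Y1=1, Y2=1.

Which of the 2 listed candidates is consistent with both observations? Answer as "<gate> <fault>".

G4 stuck-at-0

Evaluate each candidate on input in0=1, in1=1, in2=1, in3=0:
  G4 stuck-at-0: G0=0, G1=0, G2=1, G3=1, G4=0 [stuck-at-0], G5=1, G6=1, G7=1 → Y1=1, Y2=1 — matches
  G6 stuck-at-0: G0=0, G1=0, G2=1, G3=1, G4=0, G5=1, G6=0 [stuck-at-0], G7=0 → Y1=1, Y2=0 — eliminated
Only G4 stuck-at-0 reproduces the observed Y1=1, Y2=1.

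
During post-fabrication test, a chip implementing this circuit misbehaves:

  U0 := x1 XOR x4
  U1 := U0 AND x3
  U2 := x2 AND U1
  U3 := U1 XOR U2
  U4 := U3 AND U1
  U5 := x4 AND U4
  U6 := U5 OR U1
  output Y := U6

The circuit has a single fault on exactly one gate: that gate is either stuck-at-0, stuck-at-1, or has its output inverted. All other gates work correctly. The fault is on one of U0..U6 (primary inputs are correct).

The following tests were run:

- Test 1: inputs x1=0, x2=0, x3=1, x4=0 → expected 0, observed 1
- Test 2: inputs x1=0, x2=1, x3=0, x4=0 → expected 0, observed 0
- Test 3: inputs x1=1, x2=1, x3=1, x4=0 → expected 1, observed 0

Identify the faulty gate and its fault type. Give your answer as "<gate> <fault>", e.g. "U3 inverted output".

Fault-free values for test 1 (x1=0, x2=0, x3=1, x4=0): U0=0, U1=0, U2=0, U3=0, U4=0, U5=0, U6=0, giving Y=0. Observed 1.
Test 1: faults giving observed 1 are {U0 stuck-at-1, U0 inverted output, U1 stuck-at-1, U1 inverted output, U5 stuck-at-1, U5 inverted output, U6 stuck-at-1, U6 inverted output}.
Test 2 (x1=0, x2=1, x3=0, x4=0): fault-free U0=0, U1=0, U2=0, U3=0, U4=0, U5=0, U6=0 → 0; observed 0. Eliminates U1 stuck-at-1, U1 inverted output, U5 stuck-at-1, U5 inverted output, U6 stuck-at-1, U6 inverted output.
Test 3 (x1=1, x2=1, x3=1, x4=0): fault-free U0=1, U1=1, U2=1, U3=0, U4=0, U5=0, U6=1 → 1; observed 0. Eliminates U0 stuck-at-1.
Only U0 inverted output is consistent with every test.

U0 inverted output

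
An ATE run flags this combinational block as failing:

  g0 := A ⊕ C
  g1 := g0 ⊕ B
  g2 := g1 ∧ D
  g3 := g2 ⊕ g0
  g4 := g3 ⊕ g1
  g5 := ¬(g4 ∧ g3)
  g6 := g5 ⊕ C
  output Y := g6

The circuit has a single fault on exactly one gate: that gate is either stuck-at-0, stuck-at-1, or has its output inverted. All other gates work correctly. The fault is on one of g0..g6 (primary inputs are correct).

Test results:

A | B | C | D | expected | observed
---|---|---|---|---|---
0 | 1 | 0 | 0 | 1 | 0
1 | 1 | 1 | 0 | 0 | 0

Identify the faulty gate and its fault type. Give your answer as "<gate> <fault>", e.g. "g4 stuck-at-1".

g6 stuck-at-0

Fault-free values for test 1 (A=0, B=1, C=0, D=0): g0=0, g1=1, g2=0, g3=0, g4=1, g5=1, g6=1, giving Y=1. Observed 0.
Test 1: faults giving observed 0 are {g0 stuck-at-1, g0 inverted output, g5 stuck-at-0, g5 inverted output, g6 stuck-at-0, g6 inverted output}.
Test 2 (A=1, B=1, C=1, D=0): fault-free g0=0, g1=1, g2=0, g3=0, g4=1, g5=1, g6=0 → 0; observed 0. Eliminates g0 stuck-at-1, g0 inverted output, g5 stuck-at-0, g5 inverted output, g6 inverted output.
Only g6 stuck-at-0 is consistent with every test.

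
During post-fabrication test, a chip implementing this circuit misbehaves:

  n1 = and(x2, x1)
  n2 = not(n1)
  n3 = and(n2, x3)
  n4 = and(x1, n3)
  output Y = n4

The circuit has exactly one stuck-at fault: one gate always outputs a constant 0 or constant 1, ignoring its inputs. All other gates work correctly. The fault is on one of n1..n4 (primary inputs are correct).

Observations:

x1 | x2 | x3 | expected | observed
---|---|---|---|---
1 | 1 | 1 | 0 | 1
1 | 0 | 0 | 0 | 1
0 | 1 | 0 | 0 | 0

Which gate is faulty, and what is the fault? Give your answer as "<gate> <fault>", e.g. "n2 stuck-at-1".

n3 stuck-at-1

Fault-free values for test 1 (x1=1, x2=1, x3=1): n1=1, n2=0, n3=0, n4=0, giving Y=0. Observed 1.
Test 1: faults giving observed 1 are {n1 stuck-at-0, n2 stuck-at-1, n3 stuck-at-1, n4 stuck-at-1}.
Test 2 (x1=1, x2=0, x3=0): fault-free n1=0, n2=1, n3=0, n4=0 → 0; observed 1. Eliminates n1 stuck-at-0, n2 stuck-at-1.
Test 3 (x1=0, x2=1, x3=0): fault-free n1=0, n2=1, n3=0, n4=0 → 0; observed 0. Eliminates n4 stuck-at-1.
Only n3 stuck-at-1 is consistent with every test.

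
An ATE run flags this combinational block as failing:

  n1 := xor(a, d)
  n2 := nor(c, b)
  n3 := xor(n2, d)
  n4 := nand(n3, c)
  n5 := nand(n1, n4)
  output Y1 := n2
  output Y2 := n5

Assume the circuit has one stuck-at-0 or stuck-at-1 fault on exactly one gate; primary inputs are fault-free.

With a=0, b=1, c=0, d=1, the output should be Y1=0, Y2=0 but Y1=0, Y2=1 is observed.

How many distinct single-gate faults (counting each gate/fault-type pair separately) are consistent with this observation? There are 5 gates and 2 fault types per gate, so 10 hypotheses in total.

Fault-free: n1=1, n2=0, n3=1, n4=1, n5=0 → Y1=0, Y2=0. Observed Y1=0, Y2=1.
  n1 stuck-at-0: output Y1=0, Y2=1 ✓
  n1 stuck-at-1: output Y1=0, Y2=0 ✗
  n2 stuck-at-0: output Y1=0, Y2=0 ✗
  n2 stuck-at-1: output Y1=1, Y2=0 ✗
  n3 stuck-at-0: output Y1=0, Y2=0 ✗
  n3 stuck-at-1: output Y1=0, Y2=0 ✗
  n4 stuck-at-0: output Y1=0, Y2=1 ✓
  n4 stuck-at-1: output Y1=0, Y2=0 ✗
  n5 stuck-at-0: output Y1=0, Y2=0 ✗
  n5 stuck-at-1: output Y1=0, Y2=1 ✓
Consistent faults: {n1 stuck-at-0, n4 stuck-at-0, n5 stuck-at-1} — 3 in all.

3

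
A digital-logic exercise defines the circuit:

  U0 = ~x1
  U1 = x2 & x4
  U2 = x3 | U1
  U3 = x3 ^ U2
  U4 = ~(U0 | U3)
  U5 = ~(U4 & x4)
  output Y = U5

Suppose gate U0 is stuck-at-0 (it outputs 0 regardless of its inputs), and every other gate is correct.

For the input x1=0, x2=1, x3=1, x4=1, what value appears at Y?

Propagate with U0 forced: U0=0 [stuck-at-0], U1=1, U2=1, U3=0, U4=1, U5=0.
So Y = 0. (Without the fault it would be 1.)

0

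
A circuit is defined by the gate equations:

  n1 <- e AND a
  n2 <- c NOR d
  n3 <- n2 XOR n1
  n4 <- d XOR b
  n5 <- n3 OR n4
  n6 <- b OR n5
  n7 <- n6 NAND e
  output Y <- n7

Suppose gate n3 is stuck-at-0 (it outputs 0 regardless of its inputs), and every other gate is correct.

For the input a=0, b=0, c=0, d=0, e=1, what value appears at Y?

Propagate with n3 forced: n1=0, n2=1, n3=0 [stuck-at-0], n4=0, n5=0, n6=0, n7=1.
So Y = 1. (Without the fault it would be 0.)

1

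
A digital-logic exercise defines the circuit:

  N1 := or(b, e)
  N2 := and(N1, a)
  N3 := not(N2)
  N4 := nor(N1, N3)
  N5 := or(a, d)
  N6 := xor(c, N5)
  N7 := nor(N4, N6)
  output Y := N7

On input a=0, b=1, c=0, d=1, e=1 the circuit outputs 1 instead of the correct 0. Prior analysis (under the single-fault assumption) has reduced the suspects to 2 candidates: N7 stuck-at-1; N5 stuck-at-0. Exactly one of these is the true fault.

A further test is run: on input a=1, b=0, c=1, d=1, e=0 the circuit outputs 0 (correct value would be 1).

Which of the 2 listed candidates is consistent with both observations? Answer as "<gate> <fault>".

N5 stuck-at-0

Evaluate each candidate on input a=1, b=0, c=1, d=1, e=0:
  N7 stuck-at-1: N1=0, N2=0, N3=1, N4=0, N5=1, N6=0, N7=1 [stuck-at-1] → 1 — eliminated
  N5 stuck-at-0: N1=0, N2=0, N3=1, N4=0, N5=0 [stuck-at-0], N6=1, N7=0 → 0 — matches
Only N5 stuck-at-0 reproduces the observed 0.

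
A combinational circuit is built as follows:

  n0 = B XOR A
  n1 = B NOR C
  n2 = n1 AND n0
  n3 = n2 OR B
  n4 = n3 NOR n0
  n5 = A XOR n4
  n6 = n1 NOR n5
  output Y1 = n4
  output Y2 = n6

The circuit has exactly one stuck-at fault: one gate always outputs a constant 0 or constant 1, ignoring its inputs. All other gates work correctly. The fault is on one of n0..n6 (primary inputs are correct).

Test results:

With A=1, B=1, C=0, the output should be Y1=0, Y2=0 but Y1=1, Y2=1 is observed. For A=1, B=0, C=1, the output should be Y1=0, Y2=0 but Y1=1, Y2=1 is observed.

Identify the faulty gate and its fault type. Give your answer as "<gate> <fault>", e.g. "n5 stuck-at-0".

Fault-free values for test 1 (A=1, B=1, C=0): n0=0, n1=0, n2=0, n3=1, n4=0, n5=1, n6=0, giving Y1=0, Y2=0. Observed Y1=1, Y2=1.
Test 1: faults giving observed Y1=1, Y2=1 are {n3 stuck-at-0, n4 stuck-at-1}.
Test 2 (A=1, B=0, C=1): fault-free n0=1, n1=0, n2=0, n3=0, n4=0, n5=1, n6=0 → Y1=0, Y2=0; observed Y1=1, Y2=1. Eliminates n3 stuck-at-0.
Only n4 stuck-at-1 is consistent with every test.

n4 stuck-at-1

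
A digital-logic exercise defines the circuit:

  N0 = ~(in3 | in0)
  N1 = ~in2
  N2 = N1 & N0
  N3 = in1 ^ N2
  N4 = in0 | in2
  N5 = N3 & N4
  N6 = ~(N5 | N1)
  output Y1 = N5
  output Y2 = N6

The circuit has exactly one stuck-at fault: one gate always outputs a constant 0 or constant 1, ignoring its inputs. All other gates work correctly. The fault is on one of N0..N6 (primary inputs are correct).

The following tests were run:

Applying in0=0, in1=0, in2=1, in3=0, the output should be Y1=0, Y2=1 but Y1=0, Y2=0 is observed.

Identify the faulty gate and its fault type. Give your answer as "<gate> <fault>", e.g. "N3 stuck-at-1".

N6 stuck-at-0

Fault-free values for test 1 (in0=0, in1=0, in2=1, in3=0): N0=1, N1=0, N2=0, N3=0, N4=1, N5=0, N6=1, giving Y1=0, Y2=1. Observed Y1=0, Y2=0.
Test 1: faults giving observed Y1=0, Y2=0 are {N6 stuck-at-0}.
Only N6 stuck-at-0 is consistent with every test.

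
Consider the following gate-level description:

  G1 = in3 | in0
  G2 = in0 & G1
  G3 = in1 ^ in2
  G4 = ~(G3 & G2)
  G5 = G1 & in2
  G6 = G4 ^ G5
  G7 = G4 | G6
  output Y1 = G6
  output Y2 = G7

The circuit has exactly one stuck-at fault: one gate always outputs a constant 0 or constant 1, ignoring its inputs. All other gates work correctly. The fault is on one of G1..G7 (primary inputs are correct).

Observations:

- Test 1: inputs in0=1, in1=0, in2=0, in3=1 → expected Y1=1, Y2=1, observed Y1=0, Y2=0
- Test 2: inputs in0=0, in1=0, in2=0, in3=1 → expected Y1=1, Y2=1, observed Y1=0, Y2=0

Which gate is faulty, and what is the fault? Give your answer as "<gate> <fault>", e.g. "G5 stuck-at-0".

Fault-free values for test 1 (in0=1, in1=0, in2=0, in3=1): G1=1, G2=1, G3=0, G4=1, G5=0, G6=1, G7=1, giving Y1=1, Y2=1. Observed Y1=0, Y2=0.
Test 1: faults giving observed Y1=0, Y2=0 are {G3 stuck-at-1, G4 stuck-at-0}.
Test 2 (in0=0, in1=0, in2=0, in3=1): fault-free G1=1, G2=0, G3=0, G4=1, G5=0, G6=1, G7=1 → Y1=1, Y2=1; observed Y1=0, Y2=0. Eliminates G3 stuck-at-1.
Only G4 stuck-at-0 is consistent with every test.

G4 stuck-at-0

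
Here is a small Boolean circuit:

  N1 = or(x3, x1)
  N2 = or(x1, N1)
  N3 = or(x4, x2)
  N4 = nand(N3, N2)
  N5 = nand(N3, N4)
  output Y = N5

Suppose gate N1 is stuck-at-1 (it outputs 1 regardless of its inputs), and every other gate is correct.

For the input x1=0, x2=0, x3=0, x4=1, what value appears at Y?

Propagate with N1 forced: N1=1 [stuck-at-1], N2=1, N3=1, N4=0, N5=1.
So Y = 1. (Without the fault it would be 0.)

1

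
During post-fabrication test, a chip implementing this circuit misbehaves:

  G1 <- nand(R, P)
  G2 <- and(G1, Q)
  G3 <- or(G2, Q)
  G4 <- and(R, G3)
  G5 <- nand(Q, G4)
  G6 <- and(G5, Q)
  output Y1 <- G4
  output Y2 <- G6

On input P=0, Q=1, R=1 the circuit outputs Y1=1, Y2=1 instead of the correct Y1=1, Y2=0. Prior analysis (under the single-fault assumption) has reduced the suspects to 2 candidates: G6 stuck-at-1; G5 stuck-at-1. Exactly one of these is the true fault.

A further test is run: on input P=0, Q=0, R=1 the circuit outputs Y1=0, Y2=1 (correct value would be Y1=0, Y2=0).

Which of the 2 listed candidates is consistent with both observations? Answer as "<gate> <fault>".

G6 stuck-at-1

Evaluate each candidate on input P=0, Q=0, R=1:
  G6 stuck-at-1: G1=1, G2=0, G3=0, G4=0, G5=1, G6=1 [stuck-at-1] → Y1=0, Y2=1 — matches
  G5 stuck-at-1: G1=1, G2=0, G3=0, G4=0, G5=1 [stuck-at-1], G6=0 → Y1=0, Y2=0 — eliminated
Only G6 stuck-at-1 reproduces the observed Y1=0, Y2=1.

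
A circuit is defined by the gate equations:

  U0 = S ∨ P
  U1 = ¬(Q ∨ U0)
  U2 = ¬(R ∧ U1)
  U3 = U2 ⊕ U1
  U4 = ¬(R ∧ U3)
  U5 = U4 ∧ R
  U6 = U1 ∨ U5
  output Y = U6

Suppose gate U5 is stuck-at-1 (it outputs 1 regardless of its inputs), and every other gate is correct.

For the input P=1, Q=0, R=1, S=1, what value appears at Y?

Propagate with U5 forced: U0=1, U1=0, U2=1, U3=1, U4=0, U5=1 [stuck-at-1], U6=1.
So Y = 1. (Without the fault it would be 0.)

1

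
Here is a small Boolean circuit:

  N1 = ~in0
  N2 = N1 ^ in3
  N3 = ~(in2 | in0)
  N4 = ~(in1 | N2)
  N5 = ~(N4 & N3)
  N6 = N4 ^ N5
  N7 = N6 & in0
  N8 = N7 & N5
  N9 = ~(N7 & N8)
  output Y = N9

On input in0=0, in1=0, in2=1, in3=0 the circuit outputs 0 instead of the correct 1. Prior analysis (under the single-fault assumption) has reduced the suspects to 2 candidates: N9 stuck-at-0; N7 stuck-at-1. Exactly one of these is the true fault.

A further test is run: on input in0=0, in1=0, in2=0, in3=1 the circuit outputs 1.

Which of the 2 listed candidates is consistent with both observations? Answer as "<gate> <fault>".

Evaluate each candidate on input in0=0, in1=0, in2=0, in3=1:
  N9 stuck-at-0: N1=1, N2=0, N3=1, N4=1, N5=0, N6=1, N7=0, N8=0, N9=0 [stuck-at-0] → 0 — eliminated
  N7 stuck-at-1: N1=1, N2=0, N3=1, N4=1, N5=0, N6=1, N7=1 [stuck-at-1], N8=0, N9=1 → 1 — matches
Only N7 stuck-at-1 reproduces the observed 1.

N7 stuck-at-1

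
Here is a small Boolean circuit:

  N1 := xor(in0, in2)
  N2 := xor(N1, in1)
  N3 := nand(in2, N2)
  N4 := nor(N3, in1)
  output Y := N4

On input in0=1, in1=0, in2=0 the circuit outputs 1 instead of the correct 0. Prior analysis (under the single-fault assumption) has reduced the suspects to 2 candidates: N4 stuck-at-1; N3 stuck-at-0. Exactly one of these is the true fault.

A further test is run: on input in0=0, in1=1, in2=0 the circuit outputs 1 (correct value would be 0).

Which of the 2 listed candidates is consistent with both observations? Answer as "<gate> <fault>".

N4 stuck-at-1

Evaluate each candidate on input in0=0, in1=1, in2=0:
  N4 stuck-at-1: N1=0, N2=1, N3=1, N4=1 [stuck-at-1] → 1 — matches
  N3 stuck-at-0: N1=0, N2=1, N3=0 [stuck-at-0], N4=0 → 0 — eliminated
Only N4 stuck-at-1 reproduces the observed 1.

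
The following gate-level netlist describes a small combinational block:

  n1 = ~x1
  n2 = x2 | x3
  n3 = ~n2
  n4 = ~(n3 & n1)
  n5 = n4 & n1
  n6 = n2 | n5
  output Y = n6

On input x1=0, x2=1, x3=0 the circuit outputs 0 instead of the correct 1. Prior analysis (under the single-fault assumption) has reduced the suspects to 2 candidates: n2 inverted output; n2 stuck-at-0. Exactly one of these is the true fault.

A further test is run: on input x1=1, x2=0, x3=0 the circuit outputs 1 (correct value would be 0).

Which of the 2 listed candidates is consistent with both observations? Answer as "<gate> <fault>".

Evaluate each candidate on input x1=1, x2=0, x3=0:
  n2 inverted output: n1=0, n2=1 [inverted output], n3=0, n4=1, n5=0, n6=1 → 1 — matches
  n2 stuck-at-0: n1=0, n2=0 [stuck-at-0], n3=1, n4=1, n5=0, n6=0 → 0 — eliminated
Only n2 inverted output reproduces the observed 1.

n2 inverted output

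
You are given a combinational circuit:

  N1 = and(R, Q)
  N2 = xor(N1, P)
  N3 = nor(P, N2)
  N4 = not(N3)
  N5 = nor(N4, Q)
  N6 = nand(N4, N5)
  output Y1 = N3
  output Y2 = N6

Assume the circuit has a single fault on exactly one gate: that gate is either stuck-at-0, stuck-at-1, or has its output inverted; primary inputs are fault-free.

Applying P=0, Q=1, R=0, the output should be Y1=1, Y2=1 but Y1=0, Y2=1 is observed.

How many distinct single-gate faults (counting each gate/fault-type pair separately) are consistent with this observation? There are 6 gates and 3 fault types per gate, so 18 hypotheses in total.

Fault-free: N1=0, N2=0, N3=1, N4=0, N5=0, N6=1 → Y1=1, Y2=1. Observed Y1=0, Y2=1.
  N1: stuck-at-1, inverted output ✓; others ✗
  N2: stuck-at-1, inverted output ✓; others ✗
  N3: stuck-at-0, inverted output ✓; others ✗
  N4: none of the 3 fault types match ✗
  N5: none of the 3 fault types match ✗
  N6: none of the 3 fault types match ✗
Consistent faults: {N1 stuck-at-1, N1 inverted output, N2 stuck-at-1, N2 inverted output, N3 stuck-at-0, N3 inverted output} — 6 in all.

6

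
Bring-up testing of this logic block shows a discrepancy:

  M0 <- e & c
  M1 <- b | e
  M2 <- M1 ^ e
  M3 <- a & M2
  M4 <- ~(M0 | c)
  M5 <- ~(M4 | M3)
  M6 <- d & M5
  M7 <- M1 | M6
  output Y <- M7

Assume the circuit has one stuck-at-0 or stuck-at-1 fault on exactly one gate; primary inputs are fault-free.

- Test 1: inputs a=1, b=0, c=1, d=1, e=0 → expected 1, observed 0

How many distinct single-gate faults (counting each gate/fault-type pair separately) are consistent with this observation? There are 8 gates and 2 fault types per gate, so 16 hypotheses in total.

Fault-free: M0=0, M1=0, M2=0, M3=0, M4=0, M5=1, M6=1, M7=1 → 1. Observed 0.
  M0: none of the 2 fault types match ✗
  M1: none of the 2 fault types match ✗
  M2: stuck-at-1 ✓; others ✗
  M3: stuck-at-1 ✓; others ✗
  M4: stuck-at-1 ✓; others ✗
  M5: stuck-at-0 ✓; others ✗
  M6: stuck-at-0 ✓; others ✗
  M7: stuck-at-0 ✓; others ✗
Consistent faults: {M2 stuck-at-1, M3 stuck-at-1, M4 stuck-at-1, M5 stuck-at-0, M6 stuck-at-0, M7 stuck-at-0} — 6 in all.

6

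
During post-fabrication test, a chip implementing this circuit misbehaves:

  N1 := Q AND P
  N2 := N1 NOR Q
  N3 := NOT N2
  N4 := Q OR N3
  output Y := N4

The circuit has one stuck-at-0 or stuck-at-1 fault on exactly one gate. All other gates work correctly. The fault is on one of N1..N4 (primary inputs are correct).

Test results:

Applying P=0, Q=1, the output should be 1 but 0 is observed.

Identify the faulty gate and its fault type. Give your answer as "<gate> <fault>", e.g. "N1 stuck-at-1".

N4 stuck-at-0

Fault-free values for test 1 (P=0, Q=1): N1=0, N2=0, N3=1, N4=1, giving Y=1. Observed 0.
Test 1: faults giving observed 0 are {N4 stuck-at-0}.
Only N4 stuck-at-0 is consistent with every test.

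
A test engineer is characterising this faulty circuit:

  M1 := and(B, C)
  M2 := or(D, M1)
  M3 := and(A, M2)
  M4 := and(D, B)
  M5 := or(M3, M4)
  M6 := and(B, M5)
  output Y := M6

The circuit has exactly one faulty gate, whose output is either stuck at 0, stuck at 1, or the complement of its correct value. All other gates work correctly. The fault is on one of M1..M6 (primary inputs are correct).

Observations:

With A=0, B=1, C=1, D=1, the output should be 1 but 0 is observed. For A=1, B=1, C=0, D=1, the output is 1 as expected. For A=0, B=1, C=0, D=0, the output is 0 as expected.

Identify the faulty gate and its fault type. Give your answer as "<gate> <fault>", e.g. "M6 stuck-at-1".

Fault-free values for test 1 (A=0, B=1, C=1, D=1): M1=1, M2=1, M3=0, M4=1, M5=1, M6=1, giving Y=1. Observed 0.
Test 1: faults giving observed 0 are {M4 stuck-at-0, M4 inverted output, M5 stuck-at-0, M5 inverted output, M6 stuck-at-0, M6 inverted output}.
Test 2 (A=1, B=1, C=0, D=1): fault-free M1=0, M2=1, M3=1, M4=1, M5=1, M6=1 → 1; observed 1. Eliminates M5 stuck-at-0, M5 inverted output, M6 stuck-at-0, M6 inverted output.
Test 3 (A=0, B=1, C=0, D=0): fault-free M1=0, M2=0, M3=0, M4=0, M5=0, M6=0 → 0; observed 0. Eliminates M4 inverted output.
Only M4 stuck-at-0 is consistent with every test.

M4 stuck-at-0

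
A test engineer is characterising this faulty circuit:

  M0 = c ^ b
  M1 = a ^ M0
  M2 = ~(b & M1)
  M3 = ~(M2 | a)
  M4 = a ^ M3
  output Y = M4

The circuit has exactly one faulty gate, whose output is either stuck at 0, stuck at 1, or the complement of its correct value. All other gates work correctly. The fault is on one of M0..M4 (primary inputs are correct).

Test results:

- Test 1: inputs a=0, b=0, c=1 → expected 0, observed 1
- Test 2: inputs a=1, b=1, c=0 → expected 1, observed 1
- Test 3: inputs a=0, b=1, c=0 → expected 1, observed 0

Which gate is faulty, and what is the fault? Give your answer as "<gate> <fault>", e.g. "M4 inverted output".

M2 inverted output

Fault-free values for test 1 (a=0, b=0, c=1): M0=1, M1=1, M2=1, M3=0, M4=0, giving Y=0. Observed 1.
Test 1: faults giving observed 1 are {M2 stuck-at-0, M2 inverted output, M3 stuck-at-1, M3 inverted output, M4 stuck-at-1, M4 inverted output}.
Test 2 (a=1, b=1, c=0): fault-free M0=1, M1=0, M2=1, M3=0, M4=1 → 1; observed 1. Eliminates M3 stuck-at-1, M3 inverted output, M4 inverted output.
Test 3 (a=0, b=1, c=0): fault-free M0=1, M1=1, M2=0, M3=1, M4=1 → 1; observed 0. Eliminates M2 stuck-at-0, M4 stuck-at-1.
Only M2 inverted output is consistent with every test.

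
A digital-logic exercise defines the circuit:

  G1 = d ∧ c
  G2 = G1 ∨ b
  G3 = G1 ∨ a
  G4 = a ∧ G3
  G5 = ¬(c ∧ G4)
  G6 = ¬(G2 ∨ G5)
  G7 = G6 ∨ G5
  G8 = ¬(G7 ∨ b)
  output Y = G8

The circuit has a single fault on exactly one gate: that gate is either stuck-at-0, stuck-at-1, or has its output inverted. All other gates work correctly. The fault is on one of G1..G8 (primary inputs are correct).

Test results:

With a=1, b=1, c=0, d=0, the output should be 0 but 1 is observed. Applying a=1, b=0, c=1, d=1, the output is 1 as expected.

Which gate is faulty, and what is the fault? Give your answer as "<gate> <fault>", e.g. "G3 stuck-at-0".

G8 stuck-at-1

Fault-free values for test 1 (a=1, b=1, c=0, d=0): G1=0, G2=1, G3=1, G4=1, G5=1, G6=0, G7=1, G8=0, giving Y=0. Observed 1.
Test 1: faults giving observed 1 are {G8 stuck-at-1, G8 inverted output}.
Test 2 (a=1, b=0, c=1, d=1): fault-free G1=1, G2=1, G3=1, G4=1, G5=0, G6=0, G7=0, G8=1 → 1; observed 1. Eliminates G8 inverted output.
Only G8 stuck-at-1 is consistent with every test.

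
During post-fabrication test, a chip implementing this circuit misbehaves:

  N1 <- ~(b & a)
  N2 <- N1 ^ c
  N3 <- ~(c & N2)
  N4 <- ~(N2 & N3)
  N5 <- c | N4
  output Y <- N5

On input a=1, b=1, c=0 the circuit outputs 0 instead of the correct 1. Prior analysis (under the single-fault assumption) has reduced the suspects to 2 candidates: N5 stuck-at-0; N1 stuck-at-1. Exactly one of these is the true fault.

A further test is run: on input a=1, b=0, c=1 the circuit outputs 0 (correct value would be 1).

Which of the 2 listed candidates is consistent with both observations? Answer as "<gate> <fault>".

N5 stuck-at-0

Evaluate each candidate on input a=1, b=0, c=1:
  N5 stuck-at-0: N1=1, N2=0, N3=1, N4=1, N5=0 [stuck-at-0] → 0 — matches
  N1 stuck-at-1: N1=1 [stuck-at-1], N2=0, N3=1, N4=1, N5=1 → 1 — eliminated
Only N5 stuck-at-0 reproduces the observed 0.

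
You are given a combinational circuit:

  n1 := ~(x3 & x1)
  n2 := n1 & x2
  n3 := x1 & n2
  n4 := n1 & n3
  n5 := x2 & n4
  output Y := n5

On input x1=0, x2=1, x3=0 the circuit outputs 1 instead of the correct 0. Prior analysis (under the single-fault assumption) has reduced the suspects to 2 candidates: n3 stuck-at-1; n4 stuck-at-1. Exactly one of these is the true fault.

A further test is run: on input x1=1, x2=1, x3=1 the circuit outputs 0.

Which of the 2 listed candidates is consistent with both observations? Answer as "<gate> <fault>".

Evaluate each candidate on input x1=1, x2=1, x3=1:
  n3 stuck-at-1: n1=0, n2=0, n3=1 [stuck-at-1], n4=0, n5=0 → 0 — matches
  n4 stuck-at-1: n1=0, n2=0, n3=0, n4=1 [stuck-at-1], n5=1 → 1 — eliminated
Only n3 stuck-at-1 reproduces the observed 0.

n3 stuck-at-1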